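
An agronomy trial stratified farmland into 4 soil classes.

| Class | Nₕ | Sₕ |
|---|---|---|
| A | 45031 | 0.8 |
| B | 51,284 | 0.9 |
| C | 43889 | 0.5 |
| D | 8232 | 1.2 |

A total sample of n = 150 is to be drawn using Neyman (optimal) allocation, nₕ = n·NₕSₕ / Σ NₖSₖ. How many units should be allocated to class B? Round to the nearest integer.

61

A: NₕSₕ = 45031·0.8 = 36024.8
B: NₕSₕ = 51284·0.9 = 46155.6
C: NₕSₕ = 43889·0.5 = 21944.5
D: NₕSₕ = 8232·1.2 = 9878.4
Σ NₕSₕ = 114003.3.
n_B = 150·46155.6/114003.3 = 60.729... → 61.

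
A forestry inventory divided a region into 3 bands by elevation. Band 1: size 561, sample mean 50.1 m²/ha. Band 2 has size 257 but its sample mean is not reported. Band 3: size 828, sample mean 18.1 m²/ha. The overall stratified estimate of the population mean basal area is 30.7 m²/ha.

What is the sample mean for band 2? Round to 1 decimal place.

28.9

Σ Nₕx̄ₕ = N·μ, so 257·x̄_2 = 1646·30.7 − (561·50.1 + 828·18.1).
= 50532.2 − 43092.9 = 7439.3.
x̄_2 = 7439.3 / 257 = 28.947... → 28.9.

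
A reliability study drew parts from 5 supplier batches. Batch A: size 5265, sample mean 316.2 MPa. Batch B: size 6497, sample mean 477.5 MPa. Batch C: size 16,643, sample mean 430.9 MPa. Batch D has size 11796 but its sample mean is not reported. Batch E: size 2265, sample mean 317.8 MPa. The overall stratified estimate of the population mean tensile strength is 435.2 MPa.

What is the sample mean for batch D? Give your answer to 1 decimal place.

493.6

N = 5265 + 6497 + 16643 + 11796 + 2265 = 42466.
Overall total = μ·N = 435.2·42466 = 18481203.2.
Subtract the known strata: 5265·316.2 + 6497·477.5 + 16643·430.9 + 2265·317.8 = 12658396.2.
Remaining total for batch D: 18481203.2 − 12658396.2 = 5822807.
Divide by its size: 5822807 / 11796 = 493.626... → 493.6.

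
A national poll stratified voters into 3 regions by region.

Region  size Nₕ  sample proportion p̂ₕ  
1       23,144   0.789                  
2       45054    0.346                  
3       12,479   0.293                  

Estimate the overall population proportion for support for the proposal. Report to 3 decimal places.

N = 23144 + 45054 + 12479 = 80677.
Overall proportion = Σ (Nₕ/N)·p̂ₕ.
Σ Nₕp̂ₕ = 18260.616 + 15588.684 + 3656.347 = 37505.647.
37505.647 / 80677 = 0.46489... → 0.465.

0.465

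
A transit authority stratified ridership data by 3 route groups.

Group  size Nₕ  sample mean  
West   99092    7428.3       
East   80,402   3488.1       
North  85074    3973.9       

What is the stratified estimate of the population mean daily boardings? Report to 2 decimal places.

N = 264568; weights Wₕ = Nₕ/N = (0.3745, 0.3039, 0.3216).
x̄_st = Σ Wₕ·x̄ₕ = 0.3745·7428.3 + 0.3039·3488.1 + 0.3216·3973.9 ≈ 5120.0859...
→ 5120.09.

5120.09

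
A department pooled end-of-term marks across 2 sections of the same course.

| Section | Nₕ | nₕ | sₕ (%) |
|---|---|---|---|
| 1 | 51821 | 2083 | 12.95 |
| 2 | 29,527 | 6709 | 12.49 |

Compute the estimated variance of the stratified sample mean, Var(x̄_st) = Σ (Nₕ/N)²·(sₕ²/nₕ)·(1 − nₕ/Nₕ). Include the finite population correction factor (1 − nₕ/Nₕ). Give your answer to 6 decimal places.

N = 81348. Term for each stratum: Wₕ²sₕ²/nₕ·(1−nₕ/Nₕ).
Var(x̄_st) = 0.031358163 + 0.002367392 = 0.033725555 → 0.033726.

0.033726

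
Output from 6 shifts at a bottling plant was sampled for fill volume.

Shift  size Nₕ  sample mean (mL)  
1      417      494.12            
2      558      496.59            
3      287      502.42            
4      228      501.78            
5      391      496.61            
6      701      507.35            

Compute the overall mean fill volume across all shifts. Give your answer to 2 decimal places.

N = 417 + 558 + 287 + 228 + 391 + 701 = 2582.
Overall mean = Σ (Nₕ/N)·x̄ₕ — weight by population share, not a simple average.
Σ Nₕx̄ₕ = 417·494.12 + 558·496.59 + 287·502.42 + 228·501.78 + 391·496.61 + 701·507.35 = 206048.04 + 277097.22 + 144194.54 + 114405.84 + 194174.51 + 355652.35 = 1291572.5.
Divide by N: 1291572.5 / 2582 = 500.2217... → 500.22.

500.22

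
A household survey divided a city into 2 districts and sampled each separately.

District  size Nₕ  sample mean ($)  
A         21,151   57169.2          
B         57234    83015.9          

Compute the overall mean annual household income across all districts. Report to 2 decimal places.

76041.56

N = 78385; weights Wₕ = Nₕ/N = (0.2698, 0.7302).
x̄_st = Σ Wₕ·x̄ₕ = 0.2698·57169.2 + 0.7302·83015.9 ≈ 76041.5611...
→ 76041.56.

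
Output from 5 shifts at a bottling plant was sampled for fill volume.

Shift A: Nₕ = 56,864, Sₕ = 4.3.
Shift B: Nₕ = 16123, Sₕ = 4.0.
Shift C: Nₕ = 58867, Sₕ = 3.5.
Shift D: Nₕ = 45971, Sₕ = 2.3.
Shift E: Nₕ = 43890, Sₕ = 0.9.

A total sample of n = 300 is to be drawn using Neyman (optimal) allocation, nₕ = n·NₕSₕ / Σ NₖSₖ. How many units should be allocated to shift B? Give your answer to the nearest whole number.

Σ NₕSₕ = 56864·4.3 + 16123·4.0 + 58867·3.5 + 45971·2.3 + 43890·0.9 = 660276.
Share for B: 64492/660276 = 0.09767.
n_B = 300 × 0.09767 = 29.302... → 29.

29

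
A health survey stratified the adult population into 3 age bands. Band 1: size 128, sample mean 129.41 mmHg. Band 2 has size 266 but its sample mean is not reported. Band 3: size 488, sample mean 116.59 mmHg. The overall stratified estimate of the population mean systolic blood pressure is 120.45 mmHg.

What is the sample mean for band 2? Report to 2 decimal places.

123.22

N = 128 + 266 + 488 = 882.
Overall total = μ·N = 120.45·882 = 106236.9.
Subtract the known strata: 128·129.41 + 488·116.59 = 73460.4.
Remaining total for band 2: 106236.9 − 73460.4 = 32776.5.
Divide by its size: 32776.5 / 266 = 123.2199... → 123.22.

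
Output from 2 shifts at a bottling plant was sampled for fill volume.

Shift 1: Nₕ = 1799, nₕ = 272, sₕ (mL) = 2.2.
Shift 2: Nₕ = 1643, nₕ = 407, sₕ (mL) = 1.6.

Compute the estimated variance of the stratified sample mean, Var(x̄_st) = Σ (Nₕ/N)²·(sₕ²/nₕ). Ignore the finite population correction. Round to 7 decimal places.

0.0062941

N = 3442. Term for each stratum: Wₕ²sₕ²/nₕ.
Var(x̄_st) = 0.0048609041 + 0.0014331741 = 0.0062940782 → 0.0062941.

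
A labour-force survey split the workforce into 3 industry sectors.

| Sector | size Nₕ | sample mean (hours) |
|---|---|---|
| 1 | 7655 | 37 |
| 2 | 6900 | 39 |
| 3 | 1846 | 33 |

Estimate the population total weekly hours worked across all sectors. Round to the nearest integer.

1: 7655·37 = 283235
2: 6900·39 = 269100
3: 1846·33 = 60918
τ̂ = Σ Nₕx̄ₕ = 613253.

613253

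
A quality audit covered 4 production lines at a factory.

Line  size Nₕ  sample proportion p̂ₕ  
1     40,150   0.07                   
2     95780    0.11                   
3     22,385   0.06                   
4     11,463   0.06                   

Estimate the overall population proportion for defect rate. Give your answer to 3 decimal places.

Wₕ = Nₕ/N with N = 169778: 0.2365, 0.5641, 0.1318, 0.0675.
p̂_st = 0.2365·0.07 + 0.5641·0.11 + 0.1318·0.06 + 0.0675·0.06 ≈ 0.09057... → 0.091.

0.091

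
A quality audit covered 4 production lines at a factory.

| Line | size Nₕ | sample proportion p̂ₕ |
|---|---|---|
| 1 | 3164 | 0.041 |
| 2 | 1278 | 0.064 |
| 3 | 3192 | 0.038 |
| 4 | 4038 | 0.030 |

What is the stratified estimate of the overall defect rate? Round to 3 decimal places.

N = 3164 + 1278 + 3192 + 4038 = 11672.
Overall proportion = Σ (Nₕ/N)·p̂ₕ.
Σ Nₕp̂ₕ = 129.724 + 81.792 + 121.296 + 121.14 = 453.952.
453.952 / 11672 = 0.03889... → 0.039.

0.039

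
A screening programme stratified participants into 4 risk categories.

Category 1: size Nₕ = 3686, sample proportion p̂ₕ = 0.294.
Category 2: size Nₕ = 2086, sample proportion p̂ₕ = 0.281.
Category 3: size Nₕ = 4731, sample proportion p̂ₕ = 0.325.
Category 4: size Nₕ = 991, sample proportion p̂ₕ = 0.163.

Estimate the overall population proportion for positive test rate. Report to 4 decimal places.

Wₕ = Nₕ/N with N = 11494: 0.3207, 0.1815, 0.4116, 0.0862.
p̂_st = 0.3207·0.294 + 0.1815·0.281 + 0.4116·0.325 + 0.0862·0.163 ≈ 0.293106... → 0.2931.

0.2931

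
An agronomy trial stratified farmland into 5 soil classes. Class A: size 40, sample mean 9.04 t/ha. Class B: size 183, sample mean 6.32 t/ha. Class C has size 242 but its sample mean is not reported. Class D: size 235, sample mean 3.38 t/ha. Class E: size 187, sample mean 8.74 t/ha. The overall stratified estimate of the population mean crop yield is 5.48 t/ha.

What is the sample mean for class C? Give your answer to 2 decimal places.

3.78

N = 40 + 183 + 242 + 235 + 187 = 887.
Overall total = μ·N = 5.48·887 = 4860.76.
Subtract the known strata: 40·9.04 + 183·6.32 + 235·3.38 + 187·8.74 = 3946.84.
Remaining total for class C: 4860.76 − 3946.84 = 913.92.
Divide by its size: 913.92 / 242 = 3.7765... → 3.78.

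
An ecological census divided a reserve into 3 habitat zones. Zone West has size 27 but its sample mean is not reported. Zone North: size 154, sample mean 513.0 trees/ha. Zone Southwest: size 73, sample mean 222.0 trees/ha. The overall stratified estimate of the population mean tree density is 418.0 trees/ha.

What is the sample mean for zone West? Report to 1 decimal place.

406.1

Σ Nₕx̄ₕ = N·μ, so 27·x̄_West = 254·418.0 − (154·513.0 + 73·222.0).
= 106172 − 95208 = 10964.
x̄_West = 10964 / 27 = 406.074... → 406.1.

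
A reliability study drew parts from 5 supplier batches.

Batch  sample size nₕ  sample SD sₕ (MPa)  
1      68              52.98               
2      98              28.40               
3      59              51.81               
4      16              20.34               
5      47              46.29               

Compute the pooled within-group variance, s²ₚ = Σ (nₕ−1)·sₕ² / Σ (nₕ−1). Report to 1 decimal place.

Degrees of freedom: 67 + 97 + 58 + 15 + 46 = 283.
Σ(nₕ−1)sₕ² = 67·2806.8804 + 97·806.56 + 58·2684.2761 + 15·413.7156 + 46·2142.7641 = 526758.2032.
s²ₚ = 526758.2032 / 283 = 1861.336... → 1861.3.

1861.3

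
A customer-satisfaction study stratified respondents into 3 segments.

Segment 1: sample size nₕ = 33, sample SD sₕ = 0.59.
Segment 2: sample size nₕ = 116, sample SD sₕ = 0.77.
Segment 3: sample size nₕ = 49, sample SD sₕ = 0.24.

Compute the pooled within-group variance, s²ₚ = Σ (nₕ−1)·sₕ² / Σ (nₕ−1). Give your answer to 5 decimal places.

1: (33−1)·0.59² = 32·0.3481 = 11.1392
2: (116−1)·0.77² = 115·0.5929 = 68.1835
3: (49−1)·0.24² = 48·0.0576 = 2.7648
Numerator = 82.0875; denominator = Σ(nₕ−1) = 195.
s²ₚ = 82.0875/195 = 0.4209615... → 0.42096.

0.42096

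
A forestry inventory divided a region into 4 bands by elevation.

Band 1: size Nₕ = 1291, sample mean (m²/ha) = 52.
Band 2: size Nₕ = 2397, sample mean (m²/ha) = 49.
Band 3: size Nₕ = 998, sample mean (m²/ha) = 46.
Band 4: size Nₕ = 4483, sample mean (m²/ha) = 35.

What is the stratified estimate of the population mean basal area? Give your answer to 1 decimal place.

42.3

x̄_st = (Σ Nₕx̄ₕ) / (Σ Nₕ) = (1291·52 + 2397·49 + 998·46 + 4483·35) / 9169
= 387398 / 9169 = 42.251... → 42.3.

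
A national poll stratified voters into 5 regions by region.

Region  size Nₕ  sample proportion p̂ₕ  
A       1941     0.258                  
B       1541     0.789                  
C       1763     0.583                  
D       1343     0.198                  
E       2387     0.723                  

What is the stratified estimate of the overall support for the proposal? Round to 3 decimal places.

N = 1941 + 1541 + 1763 + 1343 + 2387 = 8975.
Overall proportion = Σ (Nₕ/N)·p̂ₕ.
Σ Nₕp̂ₕ = 500.778 + 1215.849 + 1027.829 + 265.914 + 1725.801 = 4736.171.
4736.171 / 8975 = 0.52771... → 0.528.

0.528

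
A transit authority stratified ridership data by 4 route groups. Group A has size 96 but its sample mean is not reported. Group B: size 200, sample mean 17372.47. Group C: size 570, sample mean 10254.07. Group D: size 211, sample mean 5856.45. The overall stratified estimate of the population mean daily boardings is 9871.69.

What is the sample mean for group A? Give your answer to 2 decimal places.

799.85

N = 96 + 200 + 570 + 211 = 1077.
Overall total = μ·N = 9871.69·1077 = 10631810.13.
Subtract the known strata: 200·17372.47 + 570·10254.07 + 211·5856.45 = 10555024.85.
Remaining total for group A: 10631810.13 − 10555024.85 = 76785.28.
Divide by its size: 76785.28 / 96 = 799.8467... → 799.85.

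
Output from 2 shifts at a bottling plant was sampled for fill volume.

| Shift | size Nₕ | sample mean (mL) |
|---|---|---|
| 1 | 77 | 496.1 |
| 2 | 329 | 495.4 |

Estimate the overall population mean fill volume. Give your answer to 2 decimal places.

N = 406; weights Wₕ = Nₕ/N = (0.1897, 0.8103).
x̄_st = Σ Wₕ·x̄ₕ = 0.1897·496.1 + 0.8103·495.4 ≈ 495.5328...
→ 495.53.

495.53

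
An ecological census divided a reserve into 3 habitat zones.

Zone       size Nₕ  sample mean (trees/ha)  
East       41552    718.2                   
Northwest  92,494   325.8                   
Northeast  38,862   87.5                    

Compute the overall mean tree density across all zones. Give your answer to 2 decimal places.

x̄_st = (Σ Nₕx̄ₕ) / (Σ Nₕ) = (41552·718.2 + 92494·325.8 + 38862·87.5) / 172908
= 63377616.6 / 172908 = 366.5395... → 366.54.

366.54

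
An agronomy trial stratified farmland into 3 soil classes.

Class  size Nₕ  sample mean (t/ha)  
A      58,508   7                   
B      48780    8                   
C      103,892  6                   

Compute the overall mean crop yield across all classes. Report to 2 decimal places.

N = 211180; weights Wₕ = Nₕ/N = (0.2771, 0.2310, 0.4920).
x̄_st = Σ Wₕ·x̄ₕ = 0.2771·7 + 0.2310·8 + 0.4920·6 ≈ 6.7390...
→ 6.74.

6.74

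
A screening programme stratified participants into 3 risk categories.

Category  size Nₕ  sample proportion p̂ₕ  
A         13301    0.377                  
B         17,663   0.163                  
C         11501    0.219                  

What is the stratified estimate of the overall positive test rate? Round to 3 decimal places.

0.245

Wₕ = Nₕ/N with N = 42465: 0.3132, 0.4159, 0.2708.
p̂_st = 0.3132·0.377 + 0.4159·0.163 + 0.2708·0.219 ≈ 0.24520... → 0.245.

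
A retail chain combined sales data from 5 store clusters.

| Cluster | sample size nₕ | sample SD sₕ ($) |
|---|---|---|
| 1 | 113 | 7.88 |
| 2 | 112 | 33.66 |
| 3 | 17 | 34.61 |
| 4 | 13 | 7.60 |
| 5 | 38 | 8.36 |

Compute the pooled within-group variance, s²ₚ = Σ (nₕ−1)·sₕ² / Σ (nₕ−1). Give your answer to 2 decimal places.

Degrees of freedom: 112 + 111 + 16 + 12 + 37 = 288.
Σ(nₕ−1)sₕ² = 112·62.0944 + 111·1132.9956 + 16·1197.8521 + 12·57.76 + 37·69.8896 = 155161.7532.
s²ₚ = 155161.7532 / 288 = 538.7561... → 538.76.

538.76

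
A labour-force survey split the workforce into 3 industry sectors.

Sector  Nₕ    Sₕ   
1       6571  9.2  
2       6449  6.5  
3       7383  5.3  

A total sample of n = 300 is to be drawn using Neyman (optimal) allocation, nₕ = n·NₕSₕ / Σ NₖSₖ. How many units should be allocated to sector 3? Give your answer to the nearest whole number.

1: NₕSₕ = 6571·9.2 = 60453.2
2: NₕSₕ = 6449·6.5 = 41918.5
3: NₕSₕ = 7383·5.3 = 39129.9
Σ NₕSₕ = 141501.6.
n_3 = 300·39129.9/141501.6 = 82.960... → 83.

83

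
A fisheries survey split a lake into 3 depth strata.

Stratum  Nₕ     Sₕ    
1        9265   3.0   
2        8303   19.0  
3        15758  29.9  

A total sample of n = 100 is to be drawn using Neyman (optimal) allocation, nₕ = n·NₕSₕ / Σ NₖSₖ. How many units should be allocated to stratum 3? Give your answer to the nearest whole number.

72

Σ NₕSₕ = 9265·3.0 + 8303·19.0 + 15758·29.9 = 656716.2.
Share for 3: 471164.2/656716.2 = 0.71745.
n_3 = 100 × 0.71745 = 71.745... → 72.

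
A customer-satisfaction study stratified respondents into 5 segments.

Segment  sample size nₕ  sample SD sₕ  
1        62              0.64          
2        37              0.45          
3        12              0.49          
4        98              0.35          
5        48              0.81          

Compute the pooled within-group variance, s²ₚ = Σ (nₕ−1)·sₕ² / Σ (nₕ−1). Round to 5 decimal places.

Degrees of freedom: 61 + 36 + 11 + 97 + 47 = 252.
Σ(nₕ−1)sₕ² = 61·0.4096 + 36·0.2025 + 11·0.2401 + 97·0.1225 + 47·0.6561 = 77.6359.
s²ₚ = 77.6359 / 252 = 0.3080790... → 0.30808.

0.30808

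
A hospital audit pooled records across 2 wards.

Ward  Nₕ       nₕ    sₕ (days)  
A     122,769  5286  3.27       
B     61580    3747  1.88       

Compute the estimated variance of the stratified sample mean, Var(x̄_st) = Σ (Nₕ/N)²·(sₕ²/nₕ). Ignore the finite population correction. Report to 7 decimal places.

0.0010024

N = 184349; Wₕ = Nₕ/N.
ward A: (122769/184349)²·3.27²/5286 = 0.0008971482
ward B: (61580/184349)²·1.88²/3747 = 0.0001052519
Sum = 0.0010024001 → 0.0010024.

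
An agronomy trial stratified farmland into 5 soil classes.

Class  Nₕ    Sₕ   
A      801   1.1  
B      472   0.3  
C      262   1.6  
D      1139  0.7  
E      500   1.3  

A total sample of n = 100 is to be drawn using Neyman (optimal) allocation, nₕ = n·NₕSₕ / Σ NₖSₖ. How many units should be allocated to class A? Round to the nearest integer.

30

Σ NₕSₕ = 801·1.1 + 472·0.3 + 262·1.6 + 1139·0.7 + 500·1.3 = 2889.2.
Share for A: 881.1/2889.2 = 0.30496.
n_A = 100 × 0.30496 = 30.496... → 30.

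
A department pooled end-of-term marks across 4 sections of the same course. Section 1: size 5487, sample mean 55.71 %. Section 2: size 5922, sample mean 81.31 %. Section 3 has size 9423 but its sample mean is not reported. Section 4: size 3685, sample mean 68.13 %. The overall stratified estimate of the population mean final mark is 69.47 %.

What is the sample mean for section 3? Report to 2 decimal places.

70.57

Σ Nₕx̄ₕ = N·μ, so 9423·x̄_3 = 24517·69.47 − (5487·55.71 + 5922·81.31 + 3685·68.13).
= 1703195.99 − 1038257.64 = 664938.35.
x̄_3 = 664938.35 / 9423 = 70.5655... → 70.57.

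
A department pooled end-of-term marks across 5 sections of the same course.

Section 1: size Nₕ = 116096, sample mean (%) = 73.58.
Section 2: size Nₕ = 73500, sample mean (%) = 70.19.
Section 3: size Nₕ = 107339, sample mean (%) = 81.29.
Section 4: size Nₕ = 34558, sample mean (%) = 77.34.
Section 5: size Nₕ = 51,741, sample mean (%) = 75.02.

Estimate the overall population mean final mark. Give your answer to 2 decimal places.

x̄_st = (Σ Nₕx̄ₕ) / (Σ Nₕ) = (116096·73.58 + 73500·70.19 + 107339·81.29 + 34558·77.34 + 51741·75.02) / 383234
= 28981221.53 / 383234 = 75.6228... → 75.62.

75.62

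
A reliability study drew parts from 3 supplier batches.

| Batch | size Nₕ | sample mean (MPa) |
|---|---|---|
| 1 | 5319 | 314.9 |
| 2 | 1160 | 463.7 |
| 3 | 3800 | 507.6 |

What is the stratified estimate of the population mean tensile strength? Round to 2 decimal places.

402.93

x̄_st = (Σ Nₕx̄ₕ) / (Σ Nₕ) = (5319·314.9 + 1160·463.7 + 3800·507.6) / 10279
= 4141725.1 / 10279 = 402.9307... → 402.93.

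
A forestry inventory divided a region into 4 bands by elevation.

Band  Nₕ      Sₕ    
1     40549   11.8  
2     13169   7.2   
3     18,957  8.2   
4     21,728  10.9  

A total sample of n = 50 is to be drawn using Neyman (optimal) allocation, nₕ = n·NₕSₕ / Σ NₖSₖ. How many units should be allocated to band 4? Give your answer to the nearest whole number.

12

Σ NₕSₕ = 40549·11.8 + 13169·7.2 + 18957·8.2 + 21728·10.9 = 965577.6.
Share for 4: 236835.2/965577.6 = 0.24528.
n_4 = 50 × 0.24528 = 12.264... → 12.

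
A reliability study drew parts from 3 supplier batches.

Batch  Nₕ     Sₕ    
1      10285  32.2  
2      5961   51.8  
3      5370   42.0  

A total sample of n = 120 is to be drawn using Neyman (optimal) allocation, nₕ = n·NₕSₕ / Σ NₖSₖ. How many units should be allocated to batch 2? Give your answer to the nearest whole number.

43

Σ NₕSₕ = 10285·32.2 + 5961·51.8 + 5370·42.0 = 865496.8.
Share for 2: 308779.8/865496.8 = 0.35677.
n_2 = 120 × 0.35677 = 42.812... → 43.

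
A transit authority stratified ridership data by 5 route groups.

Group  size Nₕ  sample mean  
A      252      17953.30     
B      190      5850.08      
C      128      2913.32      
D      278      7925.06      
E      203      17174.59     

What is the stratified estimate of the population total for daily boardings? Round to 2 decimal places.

Population total = Σ Nₕ·x̄ₕ (each stratum's size times its mean).
252·17953.30 + 190·5850.08 + 128·2913.32 + 278·7925.06 + 203·17174.59 = 4524231.6 + 1111515.2 + 372904.96 + 2203166.68 + 3486441.77 = 11698260.21.

11698260.21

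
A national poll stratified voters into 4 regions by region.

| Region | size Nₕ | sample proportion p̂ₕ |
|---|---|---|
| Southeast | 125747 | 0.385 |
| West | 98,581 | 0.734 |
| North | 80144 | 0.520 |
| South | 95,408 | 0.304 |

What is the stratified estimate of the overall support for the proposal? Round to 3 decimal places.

N = 125747 + 98581 + 80144 + 95408 = 399880.
Overall proportion = Σ (Nₕ/N)·p̂ₕ.
Σ Nₕp̂ₕ = 48412.595 + 72358.454 + 41674.88 + 29004.032 = 191449.961.
191449.961 / 399880 = 0.47877... → 0.479.

0.479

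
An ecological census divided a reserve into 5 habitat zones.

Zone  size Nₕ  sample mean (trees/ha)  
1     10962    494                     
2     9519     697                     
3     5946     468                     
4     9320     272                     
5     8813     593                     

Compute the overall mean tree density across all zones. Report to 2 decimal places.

x̄_st = (Σ Nₕx̄ₕ) / (Σ Nₕ) = (10962·494 + 9519·697 + 5946·468 + 9320·272 + 8813·593) / 44560
= 22593848 / 44560 = 507.0433... → 507.04.

507.04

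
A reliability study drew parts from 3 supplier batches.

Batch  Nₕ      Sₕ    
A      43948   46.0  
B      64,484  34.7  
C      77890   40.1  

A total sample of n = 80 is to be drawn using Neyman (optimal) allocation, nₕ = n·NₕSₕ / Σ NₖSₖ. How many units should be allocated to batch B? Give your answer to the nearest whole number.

24

Σ NₕSₕ = 43948·46.0 + 64484·34.7 + 77890·40.1 = 7382591.8.
Share for B: 2237594.8/7382591.8 = 0.30309.
n_B = 80 × 0.30309 = 24.247... → 24.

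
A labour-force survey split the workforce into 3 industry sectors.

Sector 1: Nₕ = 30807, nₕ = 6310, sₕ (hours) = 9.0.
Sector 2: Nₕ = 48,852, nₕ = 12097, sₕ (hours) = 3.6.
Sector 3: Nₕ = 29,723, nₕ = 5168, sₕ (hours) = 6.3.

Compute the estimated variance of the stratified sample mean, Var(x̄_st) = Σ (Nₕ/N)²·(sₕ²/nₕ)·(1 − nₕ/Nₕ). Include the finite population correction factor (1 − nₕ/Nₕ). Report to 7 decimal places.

N = 109382; Wₕ = Nₕ/N.
sector 1: (30807/109382)²·9.0²/6310·(1 − 6310/30807) = 0.0008097039
sector 2: (48852/109382)²·3.6²/12097·(1 − 12097/48852) = 0.0001607809
sector 3: (29723/109382)²·6.3²/5168·(1 − 5168/29723) = 0.0004684891
Sum = 0.0014389739 → 0.0014390.

0.0014390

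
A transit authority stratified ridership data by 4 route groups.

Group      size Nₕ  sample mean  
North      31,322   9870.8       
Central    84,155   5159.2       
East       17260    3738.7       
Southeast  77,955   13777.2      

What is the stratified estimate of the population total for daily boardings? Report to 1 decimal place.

Estimate total by summing Nₕ·x̄ₕ over strata.
31322·9870.8 + 84155·5159.2 + 17260·3738.7 + 77955·13777.2 = 309173197.6 + 434172476 + 64529962 + 1074001626 = 1881877261.6.

1881877261.6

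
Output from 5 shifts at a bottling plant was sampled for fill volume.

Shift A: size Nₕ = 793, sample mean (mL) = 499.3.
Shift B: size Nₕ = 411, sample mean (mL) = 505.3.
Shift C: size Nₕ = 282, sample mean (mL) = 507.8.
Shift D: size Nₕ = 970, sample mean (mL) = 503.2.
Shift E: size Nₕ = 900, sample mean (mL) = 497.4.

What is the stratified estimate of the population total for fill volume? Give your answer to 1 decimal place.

1682586.8

A: 793·499.3 = 395944.9
B: 411·505.3 = 207678.3
C: 282·507.8 = 143199.6
D: 970·503.2 = 488104
E: 900·497.4 = 447660
τ̂ = Σ Nₕx̄ₕ = 1682586.8.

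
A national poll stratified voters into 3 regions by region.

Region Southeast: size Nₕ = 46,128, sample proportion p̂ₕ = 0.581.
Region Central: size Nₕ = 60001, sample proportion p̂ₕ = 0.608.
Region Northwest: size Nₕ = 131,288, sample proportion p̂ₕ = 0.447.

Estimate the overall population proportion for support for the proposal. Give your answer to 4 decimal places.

0.5137

N = 46128 + 60001 + 131288 = 237417.
Overall proportion = Σ (Nₕ/N)·p̂ₕ.
Σ Nₕp̂ₕ = 26800.368 + 36480.608 + 58685.736 = 121966.712.
121966.712 / 237417 = 0.513724... → 0.5137.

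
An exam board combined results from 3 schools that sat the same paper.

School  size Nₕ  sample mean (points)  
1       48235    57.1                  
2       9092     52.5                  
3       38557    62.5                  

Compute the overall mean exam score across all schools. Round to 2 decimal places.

N = 95884; weights Wₕ = Nₕ/N = (0.5031, 0.0948, 0.4021).
x̄_st = Σ Wₕ·x̄ₕ = 0.5031·57.1 + 0.0948·52.5 + 0.4021·62.5 ≈ 58.8353...
→ 58.84.

58.84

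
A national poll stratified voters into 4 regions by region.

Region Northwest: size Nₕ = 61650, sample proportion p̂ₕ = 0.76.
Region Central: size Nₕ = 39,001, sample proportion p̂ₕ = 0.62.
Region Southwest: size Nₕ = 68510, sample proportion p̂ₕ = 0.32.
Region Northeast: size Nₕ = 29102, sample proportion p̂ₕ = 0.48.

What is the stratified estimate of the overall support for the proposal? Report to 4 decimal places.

0.5393

N = 61650 + 39001 + 68510 + 29102 = 198263.
Overall proportion = Σ (Nₕ/N)·p̂ₕ.
Σ Nₕp̂ₕ = 46854 + 24180.62 + 21923.2 + 13968.96 = 106926.78.
106926.78 / 198263 = 0.539318... → 0.5393.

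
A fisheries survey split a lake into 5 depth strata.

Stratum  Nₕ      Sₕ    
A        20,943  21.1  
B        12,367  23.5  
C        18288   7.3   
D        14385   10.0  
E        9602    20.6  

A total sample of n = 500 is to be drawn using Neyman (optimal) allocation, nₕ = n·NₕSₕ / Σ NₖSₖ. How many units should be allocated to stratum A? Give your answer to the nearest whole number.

A: NₕSₕ = 20943·21.1 = 441897.3
B: NₕSₕ = 12367·23.5 = 290624.5
C: NₕSₕ = 18288·7.3 = 133502.4
D: NₕSₕ = 14385·10.0 = 143850
E: NₕSₕ = 9602·20.6 = 197801.2
Σ NₕSₕ = 1207675.4.
n_A = 500·441897.3/1207675.4 = 182.954... → 183.

183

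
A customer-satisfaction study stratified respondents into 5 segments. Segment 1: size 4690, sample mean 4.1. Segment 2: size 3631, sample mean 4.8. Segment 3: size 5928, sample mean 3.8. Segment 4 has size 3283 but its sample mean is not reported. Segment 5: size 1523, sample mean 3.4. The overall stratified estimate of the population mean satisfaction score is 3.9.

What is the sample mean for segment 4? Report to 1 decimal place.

3.0

N = 4690 + 3631 + 5928 + 3283 + 1523 = 19055.
Overall total = μ·N = 3.9·19055 = 74314.5.
Subtract the known strata: 4690·4.1 + 3631·4.8 + 5928·3.8 + 1523·3.4 = 64362.4.
Remaining total for segment 4: 74314.5 − 64362.4 = 9952.1.
Divide by its size: 9952.1 / 3283 = 3.031... → 3.0.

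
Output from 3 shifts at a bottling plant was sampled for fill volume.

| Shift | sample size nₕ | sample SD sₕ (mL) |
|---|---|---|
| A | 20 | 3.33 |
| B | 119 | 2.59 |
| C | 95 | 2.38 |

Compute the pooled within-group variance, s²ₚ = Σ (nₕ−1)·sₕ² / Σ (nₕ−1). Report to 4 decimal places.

Degrees of freedom: 19 + 118 + 94 = 231.
Σ(nₕ−1)sₕ² = 19·11.0889 + 118·6.7081 + 94·5.6644 = 1534.6985.
s²ₚ = 1534.6985 / 231 = 6.643716... → 6.6437.

6.6437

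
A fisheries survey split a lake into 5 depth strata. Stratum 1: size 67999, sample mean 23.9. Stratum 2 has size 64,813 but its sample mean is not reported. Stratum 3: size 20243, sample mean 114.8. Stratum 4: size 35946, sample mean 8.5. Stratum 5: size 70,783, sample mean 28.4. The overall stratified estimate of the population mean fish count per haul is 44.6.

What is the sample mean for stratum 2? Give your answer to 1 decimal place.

N = 67999 + 64813 + 20243 + 35946 + 70783 = 259784.
Overall total = μ·N = 44.6·259784 = 11586366.4.
Subtract the known strata: 67999·23.9 + 20243·114.8 + 35946·8.5 + 70783·28.4 = 6264850.7.
Remaining total for stratum 2: 11586366.4 − 6264850.7 = 5321515.7.
Divide by its size: 5321515.7 / 64813 = 82.106... → 82.1.

82.1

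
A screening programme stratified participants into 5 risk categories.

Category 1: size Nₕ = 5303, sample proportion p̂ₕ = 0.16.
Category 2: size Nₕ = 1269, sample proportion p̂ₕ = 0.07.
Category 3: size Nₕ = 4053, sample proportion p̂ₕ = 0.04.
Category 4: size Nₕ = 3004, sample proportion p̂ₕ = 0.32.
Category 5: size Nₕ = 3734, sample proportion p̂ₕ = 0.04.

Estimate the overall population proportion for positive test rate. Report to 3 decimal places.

N = 5303 + 1269 + 4053 + 3004 + 3734 = 17363.
Overall proportion = Σ (Nₕ/N)·p̂ₕ.
Σ Nₕp̂ₕ = 848.48 + 88.83 + 162.12 + 961.28 + 149.36 = 2210.07.
2210.07 / 17363 = 0.12729... → 0.127.

0.127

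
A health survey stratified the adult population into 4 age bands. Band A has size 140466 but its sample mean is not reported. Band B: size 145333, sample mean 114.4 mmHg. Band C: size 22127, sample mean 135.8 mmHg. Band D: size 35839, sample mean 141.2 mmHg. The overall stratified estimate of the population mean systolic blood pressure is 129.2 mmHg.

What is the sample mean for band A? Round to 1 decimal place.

Σ Nₕx̄ₕ = N·μ, so 140466·x̄_A = 343765·129.2 − (145333·114.4 + 22127·135.8 + 35839·141.2).
= 44414438 − 24691408.6 = 19723029.4.
x̄_A = 19723029.4 / 140466 = 140.411... → 140.4.

140.4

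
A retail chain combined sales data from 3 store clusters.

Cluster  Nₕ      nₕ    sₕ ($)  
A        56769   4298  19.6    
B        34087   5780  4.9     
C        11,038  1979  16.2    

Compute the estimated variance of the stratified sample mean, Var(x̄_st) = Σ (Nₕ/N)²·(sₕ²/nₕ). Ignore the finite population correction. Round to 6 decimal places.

N = 101894. Term for each stratum: Wₕ²sₕ²/nₕ.
Var(x̄_st) = 0.027744123 + 0.000464884 + 0.001556209 = 0.029765215 → 0.029765.

0.029765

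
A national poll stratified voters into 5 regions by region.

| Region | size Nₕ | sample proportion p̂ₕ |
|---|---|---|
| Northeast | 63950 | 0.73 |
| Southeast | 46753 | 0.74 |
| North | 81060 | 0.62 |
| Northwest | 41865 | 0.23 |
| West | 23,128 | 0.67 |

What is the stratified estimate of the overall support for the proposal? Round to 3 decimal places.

0.610

Wₕ = Nₕ/N with N = 256756: 0.2491, 0.1821, 0.3157, 0.1631, 0.0901.
p̂_st = 0.2491·0.73 + 0.1821·0.74 + 0.3157·0.62 + 0.1631·0.23 + 0.0901·0.67 ≈ 0.61016... → 0.610.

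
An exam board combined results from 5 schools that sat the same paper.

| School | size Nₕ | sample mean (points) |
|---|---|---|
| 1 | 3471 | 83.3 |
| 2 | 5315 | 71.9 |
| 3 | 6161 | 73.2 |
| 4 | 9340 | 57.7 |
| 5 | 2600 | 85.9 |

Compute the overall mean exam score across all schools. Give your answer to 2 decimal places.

70.09

N = 26887; weights Wₕ = Nₕ/N = (0.1291, 0.1977, 0.2291, 0.3474, 0.0967).
x̄_st = Σ Wₕ·x̄ₕ = 0.1291·83.3 + 0.1977·71.9 + 0.2291·73.2 + 0.3474·57.7 + 0.0967·85.9 ≈ 70.0906...
→ 70.09.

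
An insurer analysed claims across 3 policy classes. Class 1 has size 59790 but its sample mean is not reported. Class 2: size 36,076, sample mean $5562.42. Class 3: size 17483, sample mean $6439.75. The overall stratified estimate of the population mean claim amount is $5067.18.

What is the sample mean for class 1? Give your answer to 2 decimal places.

Σ Nₕx̄ₕ = N·μ, so 59790·x̄_1 = 113349·5067.18 − (36076·5562.42 + 17483·6439.75).
= 574359785.82 − 313256013.17 = 261103772.65.
x̄_1 = 261103772.65 / 59790 = 4367.0141... → 4367.01.

4367.01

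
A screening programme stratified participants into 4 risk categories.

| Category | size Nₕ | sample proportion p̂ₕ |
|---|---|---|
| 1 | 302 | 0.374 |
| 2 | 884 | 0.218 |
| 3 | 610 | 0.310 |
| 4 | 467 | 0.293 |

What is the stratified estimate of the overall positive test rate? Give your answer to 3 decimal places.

0.279

N = 302 + 884 + 610 + 467 = 2263.
Overall proportion = Σ (Nₕ/N)·p̂ₕ.
Σ Nₕp̂ₕ = 112.948 + 192.712 + 189.1 + 136.831 = 631.591.
631.591 / 2263 = 0.27909... → 0.279.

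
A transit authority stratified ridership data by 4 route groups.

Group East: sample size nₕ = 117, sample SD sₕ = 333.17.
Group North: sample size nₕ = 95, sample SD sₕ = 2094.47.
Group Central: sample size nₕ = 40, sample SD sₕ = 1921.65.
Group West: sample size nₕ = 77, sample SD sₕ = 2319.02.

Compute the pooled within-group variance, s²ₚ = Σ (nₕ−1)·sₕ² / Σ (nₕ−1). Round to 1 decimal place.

3009137.2

East: (117−1)·333.17² = 116·111002.2489 = 12876260.8724
North: (95−1)·2094.47² = 94·4386804.5809 = 412359630.6046
Central: (40−1)·1921.65² = 39·3692738.7225 = 144016810.1775
West: (77−1)·2319.02² = 76·5377853.7604 = 408716885.7904
Numerator = 977969587.4449; denominator = Σ(nₕ−1) = 325.
s²ₚ = 977969587.4449/325 = 3009137.192... → 3009137.2.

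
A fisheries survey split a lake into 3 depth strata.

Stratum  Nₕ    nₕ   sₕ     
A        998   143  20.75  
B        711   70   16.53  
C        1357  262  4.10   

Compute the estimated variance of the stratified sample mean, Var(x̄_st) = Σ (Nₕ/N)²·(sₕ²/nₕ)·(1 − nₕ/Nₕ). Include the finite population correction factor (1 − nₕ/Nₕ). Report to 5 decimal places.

N = 3066. Term for each stratum: Wₕ²sₕ²/nₕ·(1−nₕ/Nₕ).
Var(x̄_st) = 0.27330811 + 0.18924787 + 0.01014182 = 0.47269780 → 0.47270.

0.47270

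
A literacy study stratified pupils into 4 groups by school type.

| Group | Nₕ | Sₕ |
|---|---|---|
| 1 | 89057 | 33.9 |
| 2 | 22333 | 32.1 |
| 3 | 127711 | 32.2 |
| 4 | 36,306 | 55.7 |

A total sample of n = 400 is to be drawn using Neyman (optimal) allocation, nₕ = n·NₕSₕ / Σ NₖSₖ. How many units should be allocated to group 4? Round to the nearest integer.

1: NₕSₕ = 89057·33.9 = 3019032.3
2: NₕSₕ = 22333·32.1 = 716889.3
3: NₕSₕ = 127711·32.2 = 4112294.2
4: NₕSₕ = 36306·55.7 = 2022244.2
Σ NₕSₕ = 9870460.
n_4 = 400·2022244.2/9870460 = 81.951... → 82.

82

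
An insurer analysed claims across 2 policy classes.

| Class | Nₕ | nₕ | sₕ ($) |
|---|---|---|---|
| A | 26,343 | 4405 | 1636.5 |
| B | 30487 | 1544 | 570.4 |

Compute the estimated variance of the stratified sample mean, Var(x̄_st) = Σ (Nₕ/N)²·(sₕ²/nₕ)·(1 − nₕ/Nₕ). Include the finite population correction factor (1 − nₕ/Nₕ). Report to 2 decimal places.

N = 56830; Wₕ = Nₕ/N.
class A: (26343/56830)²·1636.5²/4405·(1 − 4405/26343) = 108.79102
class B: (30487/56830)²·570.4²/1544·(1 − 1544/30487) = 57.57244
Sum = 166.36347 → 166.36.

166.36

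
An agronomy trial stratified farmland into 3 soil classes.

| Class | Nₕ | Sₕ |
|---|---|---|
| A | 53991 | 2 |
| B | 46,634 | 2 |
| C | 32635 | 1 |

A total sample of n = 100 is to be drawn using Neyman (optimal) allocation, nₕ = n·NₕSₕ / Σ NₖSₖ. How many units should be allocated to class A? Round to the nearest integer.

A: NₕSₕ = 53991·2 = 107982
B: NₕSₕ = 46634·2 = 93268
C: NₕSₕ = 32635·1 = 32635
Σ NₕSₕ = 233885.
n_A = 100·107982/233885 = 46.169... → 46.

46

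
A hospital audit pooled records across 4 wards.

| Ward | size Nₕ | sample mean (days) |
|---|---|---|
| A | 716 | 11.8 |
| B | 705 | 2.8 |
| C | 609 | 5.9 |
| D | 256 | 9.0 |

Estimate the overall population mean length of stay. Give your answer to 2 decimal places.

N = 716 + 705 + 609 + 256 = 2286.
The stratified mean weights each stratum mean by its population share Nₕ/N.
Σ Nₕx̄ₕ = 716·11.8 + 705·2.8 + 609·5.9 + 256·9.0 = 8448.8 + 1974 + 3593.1 + 2304 = 16319.9.
Divide by N: 16319.9 / 2286 = 7.1391... → 7.14.

7.14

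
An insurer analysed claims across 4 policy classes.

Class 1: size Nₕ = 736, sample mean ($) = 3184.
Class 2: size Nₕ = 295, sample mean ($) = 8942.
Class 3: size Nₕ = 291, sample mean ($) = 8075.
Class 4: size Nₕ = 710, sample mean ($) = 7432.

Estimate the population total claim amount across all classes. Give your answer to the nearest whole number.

12607859

1: 736·3184 = 2343424
2: 295·8942 = 2637890
3: 291·8075 = 2349825
4: 710·7432 = 5276720
τ̂ = Σ Nₕx̄ₕ = 12607859.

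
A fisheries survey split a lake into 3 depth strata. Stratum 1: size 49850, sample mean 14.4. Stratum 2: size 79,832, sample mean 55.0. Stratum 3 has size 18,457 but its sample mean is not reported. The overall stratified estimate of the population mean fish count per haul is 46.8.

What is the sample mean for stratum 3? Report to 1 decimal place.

98.8

Σ Nₕx̄ₕ = N·μ, so 18457·x̄_3 = 148139·46.8 − (49850·14.4 + 79832·55.0).
= 6932905.2 − 5108600 = 1824305.2.
x̄_3 = 1824305.2 / 18457 = 98.841... → 98.8.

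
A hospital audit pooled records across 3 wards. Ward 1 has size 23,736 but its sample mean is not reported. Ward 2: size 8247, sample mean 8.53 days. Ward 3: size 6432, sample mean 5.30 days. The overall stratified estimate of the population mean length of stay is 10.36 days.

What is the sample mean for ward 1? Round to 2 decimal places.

N = 23736 + 8247 + 6432 = 38415.
Overall total = μ·N = 10.36·38415 = 397979.4.
Subtract the known strata: 8247·8.53 + 6432·5.30 = 104436.51.
Remaining total for ward 1: 397979.4 − 104436.51 = 293542.89.
Divide by its size: 293542.89 / 23736 = 12.3670... → 12.37.

12.37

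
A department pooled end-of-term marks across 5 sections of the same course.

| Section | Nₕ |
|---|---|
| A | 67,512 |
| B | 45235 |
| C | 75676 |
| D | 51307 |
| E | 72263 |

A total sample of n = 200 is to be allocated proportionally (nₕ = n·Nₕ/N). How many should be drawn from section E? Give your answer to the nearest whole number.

46

Share of section E = 72263/311993 = 0.23162.
Allocate 200 × 0.23162 = 46.323... → 46.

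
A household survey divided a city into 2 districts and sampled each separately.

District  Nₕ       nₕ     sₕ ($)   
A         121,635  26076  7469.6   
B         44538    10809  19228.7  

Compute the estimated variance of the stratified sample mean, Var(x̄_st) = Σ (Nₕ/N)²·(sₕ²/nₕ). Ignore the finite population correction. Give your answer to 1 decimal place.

3603.7

N = 166173. Term for each stratum: Wₕ²sₕ²/nₕ.
Var(x̄_st) = 1146.4363 + 2457.2811 = 3603.7173 → 3603.7.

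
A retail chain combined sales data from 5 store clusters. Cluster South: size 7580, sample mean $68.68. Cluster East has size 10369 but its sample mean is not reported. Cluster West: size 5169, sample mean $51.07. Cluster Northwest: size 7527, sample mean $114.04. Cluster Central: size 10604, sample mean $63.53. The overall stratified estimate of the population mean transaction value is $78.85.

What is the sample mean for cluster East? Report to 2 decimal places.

Σ Nₕx̄ₕ = N·μ, so 10369·x̄_East = 41249·78.85 − (7580·68.68 + 5169·51.07 + 7527·114.04 + 10604·63.53).
= 3252483.65 − 2316626.43 = 935857.22.
x̄_East = 935857.22 / 10369 = 90.2553... → 90.26.

90.26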